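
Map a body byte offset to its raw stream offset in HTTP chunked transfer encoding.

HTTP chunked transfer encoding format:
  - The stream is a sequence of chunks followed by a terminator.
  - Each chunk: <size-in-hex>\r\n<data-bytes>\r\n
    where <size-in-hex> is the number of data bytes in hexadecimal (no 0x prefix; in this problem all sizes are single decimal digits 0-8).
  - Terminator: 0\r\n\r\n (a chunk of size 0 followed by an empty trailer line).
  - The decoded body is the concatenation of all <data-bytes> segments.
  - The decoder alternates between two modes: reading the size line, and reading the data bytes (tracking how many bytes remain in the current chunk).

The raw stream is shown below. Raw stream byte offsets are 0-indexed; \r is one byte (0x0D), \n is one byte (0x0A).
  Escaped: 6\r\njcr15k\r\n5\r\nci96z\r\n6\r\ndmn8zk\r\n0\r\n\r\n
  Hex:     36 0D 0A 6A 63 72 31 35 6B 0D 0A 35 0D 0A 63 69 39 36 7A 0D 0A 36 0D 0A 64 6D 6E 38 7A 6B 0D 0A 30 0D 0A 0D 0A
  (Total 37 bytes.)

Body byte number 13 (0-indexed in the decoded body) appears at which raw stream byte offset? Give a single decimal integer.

Answer: 26

Derivation:
Chunk 1: stream[0..1]='6' size=0x6=6, data at stream[3..9]='jcr15k' -> body[0..6], body so far='jcr15k'
Chunk 2: stream[11..12]='5' size=0x5=5, data at stream[14..19]='ci96z' -> body[6..11], body so far='jcr15kci96z'
Chunk 3: stream[21..22]='6' size=0x6=6, data at stream[24..30]='dmn8zk' -> body[11..17], body so far='jcr15kci96zdmn8zk'
Chunk 4: stream[32..33]='0' size=0 (terminator). Final body='jcr15kci96zdmn8zk' (17 bytes)
Body byte 13 at stream offset 26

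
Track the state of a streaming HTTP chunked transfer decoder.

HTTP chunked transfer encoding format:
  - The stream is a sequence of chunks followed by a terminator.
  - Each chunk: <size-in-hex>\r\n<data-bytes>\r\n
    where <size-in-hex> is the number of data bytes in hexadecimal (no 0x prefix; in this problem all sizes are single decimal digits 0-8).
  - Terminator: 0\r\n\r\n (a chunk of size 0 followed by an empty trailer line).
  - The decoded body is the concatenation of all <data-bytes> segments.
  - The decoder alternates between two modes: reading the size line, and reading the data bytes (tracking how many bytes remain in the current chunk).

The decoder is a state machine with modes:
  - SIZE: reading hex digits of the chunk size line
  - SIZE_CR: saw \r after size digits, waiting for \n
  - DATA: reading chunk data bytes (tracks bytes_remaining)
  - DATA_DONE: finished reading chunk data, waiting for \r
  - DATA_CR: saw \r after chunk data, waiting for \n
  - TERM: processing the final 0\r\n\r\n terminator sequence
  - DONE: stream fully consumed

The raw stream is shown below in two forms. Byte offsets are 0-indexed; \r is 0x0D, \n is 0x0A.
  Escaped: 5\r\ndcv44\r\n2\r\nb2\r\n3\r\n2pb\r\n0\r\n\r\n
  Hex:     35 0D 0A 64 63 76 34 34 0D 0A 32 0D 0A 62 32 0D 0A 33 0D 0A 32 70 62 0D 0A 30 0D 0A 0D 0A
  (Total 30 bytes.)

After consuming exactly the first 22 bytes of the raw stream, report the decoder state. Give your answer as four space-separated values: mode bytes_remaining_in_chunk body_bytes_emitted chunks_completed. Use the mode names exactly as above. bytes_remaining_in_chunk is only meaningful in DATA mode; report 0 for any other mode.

Answer: DATA 1 9 2

Derivation:
Byte 0 = '5': mode=SIZE remaining=0 emitted=0 chunks_done=0
Byte 1 = 0x0D: mode=SIZE_CR remaining=0 emitted=0 chunks_done=0
Byte 2 = 0x0A: mode=DATA remaining=5 emitted=0 chunks_done=0
Byte 3 = 'd': mode=DATA remaining=4 emitted=1 chunks_done=0
Byte 4 = 'c': mode=DATA remaining=3 emitted=2 chunks_done=0
Byte 5 = 'v': mode=DATA remaining=2 emitted=3 chunks_done=0
Byte 6 = '4': mode=DATA remaining=1 emitted=4 chunks_done=0
Byte 7 = '4': mode=DATA_DONE remaining=0 emitted=5 chunks_done=0
Byte 8 = 0x0D: mode=DATA_CR remaining=0 emitted=5 chunks_done=0
Byte 9 = 0x0A: mode=SIZE remaining=0 emitted=5 chunks_done=1
Byte 10 = '2': mode=SIZE remaining=0 emitted=5 chunks_done=1
Byte 11 = 0x0D: mode=SIZE_CR remaining=0 emitted=5 chunks_done=1
Byte 12 = 0x0A: mode=DATA remaining=2 emitted=5 chunks_done=1
Byte 13 = 'b': mode=DATA remaining=1 emitted=6 chunks_done=1
Byte 14 = '2': mode=DATA_DONE remaining=0 emitted=7 chunks_done=1
Byte 15 = 0x0D: mode=DATA_CR remaining=0 emitted=7 chunks_done=1
Byte 16 = 0x0A: mode=SIZE remaining=0 emitted=7 chunks_done=2
Byte 17 = '3': mode=SIZE remaining=0 emitted=7 chunks_done=2
Byte 18 = 0x0D: mode=SIZE_CR remaining=0 emitted=7 chunks_done=2
Byte 19 = 0x0A: mode=DATA remaining=3 emitted=7 chunks_done=2
Byte 20 = '2': mode=DATA remaining=2 emitted=8 chunks_done=2
Byte 21 = 'p': mode=DATA remaining=1 emitted=9 chunks_done=2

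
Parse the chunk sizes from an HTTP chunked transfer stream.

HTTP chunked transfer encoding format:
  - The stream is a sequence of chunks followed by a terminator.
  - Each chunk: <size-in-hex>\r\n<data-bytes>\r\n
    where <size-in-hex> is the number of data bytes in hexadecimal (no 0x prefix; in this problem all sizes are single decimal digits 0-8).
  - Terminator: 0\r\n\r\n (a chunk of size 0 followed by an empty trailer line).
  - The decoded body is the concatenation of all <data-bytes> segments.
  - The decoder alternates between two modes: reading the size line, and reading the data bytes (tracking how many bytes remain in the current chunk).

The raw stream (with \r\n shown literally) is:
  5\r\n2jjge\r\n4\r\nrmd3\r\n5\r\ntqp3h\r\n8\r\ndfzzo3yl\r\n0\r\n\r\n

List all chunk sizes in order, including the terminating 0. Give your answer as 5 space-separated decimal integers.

Answer: 5 4 5 8 0

Derivation:
Chunk 1: stream[0..1]='5' size=0x5=5, data at stream[3..8]='2jjge' -> body[0..5], body so far='2jjge'
Chunk 2: stream[10..11]='4' size=0x4=4, data at stream[13..17]='rmd3' -> body[5..9], body so far='2jjgermd3'
Chunk 3: stream[19..20]='5' size=0x5=5, data at stream[22..27]='tqp3h' -> body[9..14], body so far='2jjgermd3tqp3h'
Chunk 4: stream[29..30]='8' size=0x8=8, data at stream[32..40]='dfzzo3yl' -> body[14..22], body so far='2jjgermd3tqp3hdfzzo3yl'
Chunk 5: stream[42..43]='0' size=0 (terminator). Final body='2jjgermd3tqp3hdfzzo3yl' (22 bytes)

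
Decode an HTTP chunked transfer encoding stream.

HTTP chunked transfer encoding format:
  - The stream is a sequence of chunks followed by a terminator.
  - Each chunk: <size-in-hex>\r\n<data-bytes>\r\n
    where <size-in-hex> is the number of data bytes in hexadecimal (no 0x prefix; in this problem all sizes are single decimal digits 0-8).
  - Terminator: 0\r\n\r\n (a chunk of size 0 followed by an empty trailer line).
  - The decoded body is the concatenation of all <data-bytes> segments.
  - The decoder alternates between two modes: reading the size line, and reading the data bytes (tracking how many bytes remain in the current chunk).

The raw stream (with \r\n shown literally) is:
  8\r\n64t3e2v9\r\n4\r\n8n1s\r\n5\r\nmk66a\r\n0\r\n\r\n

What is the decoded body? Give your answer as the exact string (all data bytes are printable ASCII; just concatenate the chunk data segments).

Answer: 64t3e2v98n1smk66a

Derivation:
Chunk 1: stream[0..1]='8' size=0x8=8, data at stream[3..11]='64t3e2v9' -> body[0..8], body so far='64t3e2v9'
Chunk 2: stream[13..14]='4' size=0x4=4, data at stream[16..20]='8n1s' -> body[8..12], body so far='64t3e2v98n1s'
Chunk 3: stream[22..23]='5' size=0x5=5, data at stream[25..30]='mk66a' -> body[12..17], body so far='64t3e2v98n1smk66a'
Chunk 4: stream[32..33]='0' size=0 (terminator). Final body='64t3e2v98n1smk66a' (17 bytes)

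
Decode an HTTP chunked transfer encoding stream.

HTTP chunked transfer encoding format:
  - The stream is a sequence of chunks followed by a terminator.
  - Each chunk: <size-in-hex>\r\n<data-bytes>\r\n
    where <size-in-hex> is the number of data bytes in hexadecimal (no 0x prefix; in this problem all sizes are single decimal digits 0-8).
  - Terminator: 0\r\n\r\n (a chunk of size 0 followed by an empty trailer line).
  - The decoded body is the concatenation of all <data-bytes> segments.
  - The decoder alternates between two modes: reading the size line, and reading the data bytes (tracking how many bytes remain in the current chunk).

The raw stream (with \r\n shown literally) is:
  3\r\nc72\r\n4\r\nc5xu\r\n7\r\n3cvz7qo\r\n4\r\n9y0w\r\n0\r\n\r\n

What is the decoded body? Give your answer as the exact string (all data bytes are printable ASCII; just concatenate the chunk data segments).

Chunk 1: stream[0..1]='3' size=0x3=3, data at stream[3..6]='c72' -> body[0..3], body so far='c72'
Chunk 2: stream[8..9]='4' size=0x4=4, data at stream[11..15]='c5xu' -> body[3..7], body so far='c72c5xu'
Chunk 3: stream[17..18]='7' size=0x7=7, data at stream[20..27]='3cvz7qo' -> body[7..14], body so far='c72c5xu3cvz7qo'
Chunk 4: stream[29..30]='4' size=0x4=4, data at stream[32..36]='9y0w' -> body[14..18], body so far='c72c5xu3cvz7qo9y0w'
Chunk 5: stream[38..39]='0' size=0 (terminator). Final body='c72c5xu3cvz7qo9y0w' (18 bytes)

Answer: c72c5xu3cvz7qo9y0w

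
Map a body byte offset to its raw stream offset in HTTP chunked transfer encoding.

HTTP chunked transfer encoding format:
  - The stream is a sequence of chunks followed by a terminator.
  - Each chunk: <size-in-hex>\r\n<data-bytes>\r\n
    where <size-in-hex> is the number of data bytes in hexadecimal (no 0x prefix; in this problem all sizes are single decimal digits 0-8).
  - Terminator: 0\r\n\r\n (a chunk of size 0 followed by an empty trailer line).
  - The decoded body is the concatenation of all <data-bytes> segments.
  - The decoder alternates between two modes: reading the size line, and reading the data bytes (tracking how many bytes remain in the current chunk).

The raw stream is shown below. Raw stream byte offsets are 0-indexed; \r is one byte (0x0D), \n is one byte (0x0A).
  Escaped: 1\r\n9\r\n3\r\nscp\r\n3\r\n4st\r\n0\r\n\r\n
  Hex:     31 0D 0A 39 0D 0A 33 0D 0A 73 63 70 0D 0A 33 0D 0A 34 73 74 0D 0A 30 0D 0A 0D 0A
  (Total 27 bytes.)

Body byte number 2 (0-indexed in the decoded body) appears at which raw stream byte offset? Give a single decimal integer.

Answer: 10

Derivation:
Chunk 1: stream[0..1]='1' size=0x1=1, data at stream[3..4]='9' -> body[0..1], body so far='9'
Chunk 2: stream[6..7]='3' size=0x3=3, data at stream[9..12]='scp' -> body[1..4], body so far='9scp'
Chunk 3: stream[14..15]='3' size=0x3=3, data at stream[17..20]='4st' -> body[4..7], body so far='9scp4st'
Chunk 4: stream[22..23]='0' size=0 (terminator). Final body='9scp4st' (7 bytes)
Body byte 2 at stream offset 10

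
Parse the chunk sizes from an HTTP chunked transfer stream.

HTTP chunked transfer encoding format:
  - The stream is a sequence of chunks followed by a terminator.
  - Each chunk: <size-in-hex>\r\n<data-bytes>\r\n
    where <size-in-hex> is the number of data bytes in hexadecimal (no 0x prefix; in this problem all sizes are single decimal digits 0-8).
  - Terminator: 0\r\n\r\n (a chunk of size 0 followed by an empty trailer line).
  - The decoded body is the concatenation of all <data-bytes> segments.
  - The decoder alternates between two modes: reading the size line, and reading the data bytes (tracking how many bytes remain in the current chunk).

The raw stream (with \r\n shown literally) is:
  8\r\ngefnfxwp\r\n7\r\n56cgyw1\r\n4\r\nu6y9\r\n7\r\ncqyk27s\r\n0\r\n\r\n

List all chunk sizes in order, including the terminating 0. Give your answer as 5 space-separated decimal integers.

Answer: 8 7 4 7 0

Derivation:
Chunk 1: stream[0..1]='8' size=0x8=8, data at stream[3..11]='gefnfxwp' -> body[0..8], body so far='gefnfxwp'
Chunk 2: stream[13..14]='7' size=0x7=7, data at stream[16..23]='56cgyw1' -> body[8..15], body so far='gefnfxwp56cgyw1'
Chunk 3: stream[25..26]='4' size=0x4=4, data at stream[28..32]='u6y9' -> body[15..19], body so far='gefnfxwp56cgyw1u6y9'
Chunk 4: stream[34..35]='7' size=0x7=7, data at stream[37..44]='cqyk27s' -> body[19..26], body so far='gefnfxwp56cgyw1u6y9cqyk27s'
Chunk 5: stream[46..47]='0' size=0 (terminator). Final body='gefnfxwp56cgyw1u6y9cqyk27s' (26 bytes)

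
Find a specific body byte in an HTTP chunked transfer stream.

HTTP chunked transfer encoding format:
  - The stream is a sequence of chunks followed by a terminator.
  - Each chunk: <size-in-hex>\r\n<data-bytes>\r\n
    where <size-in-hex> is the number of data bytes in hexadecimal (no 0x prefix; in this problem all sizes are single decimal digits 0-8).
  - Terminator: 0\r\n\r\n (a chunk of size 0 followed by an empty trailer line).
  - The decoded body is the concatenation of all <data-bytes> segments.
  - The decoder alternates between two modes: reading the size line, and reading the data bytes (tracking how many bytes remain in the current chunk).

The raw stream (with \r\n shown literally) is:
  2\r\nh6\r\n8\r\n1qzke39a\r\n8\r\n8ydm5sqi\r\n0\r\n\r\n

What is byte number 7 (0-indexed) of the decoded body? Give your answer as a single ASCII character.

Chunk 1: stream[0..1]='2' size=0x2=2, data at stream[3..5]='h6' -> body[0..2], body so far='h6'
Chunk 2: stream[7..8]='8' size=0x8=8, data at stream[10..18]='1qzke39a' -> body[2..10], body so far='h61qzke39a'
Chunk 3: stream[20..21]='8' size=0x8=8, data at stream[23..31]='8ydm5sqi' -> body[10..18], body so far='h61qzke39a8ydm5sqi'
Chunk 4: stream[33..34]='0' size=0 (terminator). Final body='h61qzke39a8ydm5sqi' (18 bytes)
Body byte 7 = '3'

Answer: 3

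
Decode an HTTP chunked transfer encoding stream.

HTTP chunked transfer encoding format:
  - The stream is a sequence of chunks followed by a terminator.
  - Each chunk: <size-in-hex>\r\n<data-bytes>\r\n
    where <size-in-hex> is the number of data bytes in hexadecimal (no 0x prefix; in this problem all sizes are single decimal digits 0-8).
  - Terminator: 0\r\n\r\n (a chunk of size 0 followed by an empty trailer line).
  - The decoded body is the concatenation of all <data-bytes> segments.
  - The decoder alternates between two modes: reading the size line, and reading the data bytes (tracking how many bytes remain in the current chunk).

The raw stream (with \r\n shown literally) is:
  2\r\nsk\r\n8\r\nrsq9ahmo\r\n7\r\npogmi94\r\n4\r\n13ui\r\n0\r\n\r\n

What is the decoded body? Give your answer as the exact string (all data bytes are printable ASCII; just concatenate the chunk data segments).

Chunk 1: stream[0..1]='2' size=0x2=2, data at stream[3..5]='sk' -> body[0..2], body so far='sk'
Chunk 2: stream[7..8]='8' size=0x8=8, data at stream[10..18]='rsq9ahmo' -> body[2..10], body so far='skrsq9ahmo'
Chunk 3: stream[20..21]='7' size=0x7=7, data at stream[23..30]='pogmi94' -> body[10..17], body so far='skrsq9ahmopogmi94'
Chunk 4: stream[32..33]='4' size=0x4=4, data at stream[35..39]='13ui' -> body[17..21], body so far='skrsq9ahmopogmi9413ui'
Chunk 5: stream[41..42]='0' size=0 (terminator). Final body='skrsq9ahmopogmi9413ui' (21 bytes)

Answer: skrsq9ahmopogmi9413ui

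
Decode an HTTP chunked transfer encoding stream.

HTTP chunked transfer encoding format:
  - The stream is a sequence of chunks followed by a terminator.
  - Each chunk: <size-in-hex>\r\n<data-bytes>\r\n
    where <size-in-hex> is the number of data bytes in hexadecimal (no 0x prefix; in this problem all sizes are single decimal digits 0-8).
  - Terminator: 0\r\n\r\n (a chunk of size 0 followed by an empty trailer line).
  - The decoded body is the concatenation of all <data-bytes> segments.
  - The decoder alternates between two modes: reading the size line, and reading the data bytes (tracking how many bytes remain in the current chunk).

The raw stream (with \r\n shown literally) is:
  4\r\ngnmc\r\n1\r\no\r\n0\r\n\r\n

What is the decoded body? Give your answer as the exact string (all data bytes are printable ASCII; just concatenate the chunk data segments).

Answer: gnmco

Derivation:
Chunk 1: stream[0..1]='4' size=0x4=4, data at stream[3..7]='gnmc' -> body[0..4], body so far='gnmc'
Chunk 2: stream[9..10]='1' size=0x1=1, data at stream[12..13]='o' -> body[4..5], body so far='gnmco'
Chunk 3: stream[15..16]='0' size=0 (terminator). Final body='gnmco' (5 bytes)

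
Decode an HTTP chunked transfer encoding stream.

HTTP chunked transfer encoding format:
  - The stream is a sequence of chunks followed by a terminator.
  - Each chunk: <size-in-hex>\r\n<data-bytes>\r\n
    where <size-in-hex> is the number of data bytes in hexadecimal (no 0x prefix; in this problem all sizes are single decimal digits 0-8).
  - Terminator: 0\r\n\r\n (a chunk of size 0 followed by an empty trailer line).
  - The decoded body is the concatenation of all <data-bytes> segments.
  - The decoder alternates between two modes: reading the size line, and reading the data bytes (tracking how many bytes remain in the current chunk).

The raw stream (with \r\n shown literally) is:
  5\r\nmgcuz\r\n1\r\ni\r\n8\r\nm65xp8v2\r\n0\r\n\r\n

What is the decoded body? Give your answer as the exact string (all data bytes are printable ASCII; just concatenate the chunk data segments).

Chunk 1: stream[0..1]='5' size=0x5=5, data at stream[3..8]='mgcuz' -> body[0..5], body so far='mgcuz'
Chunk 2: stream[10..11]='1' size=0x1=1, data at stream[13..14]='i' -> body[5..6], body so far='mgcuzi'
Chunk 3: stream[16..17]='8' size=0x8=8, data at stream[19..27]='m65xp8v2' -> body[6..14], body so far='mgcuzim65xp8v2'
Chunk 4: stream[29..30]='0' size=0 (terminator). Final body='mgcuzim65xp8v2' (14 bytes)

Answer: mgcuzim65xp8v2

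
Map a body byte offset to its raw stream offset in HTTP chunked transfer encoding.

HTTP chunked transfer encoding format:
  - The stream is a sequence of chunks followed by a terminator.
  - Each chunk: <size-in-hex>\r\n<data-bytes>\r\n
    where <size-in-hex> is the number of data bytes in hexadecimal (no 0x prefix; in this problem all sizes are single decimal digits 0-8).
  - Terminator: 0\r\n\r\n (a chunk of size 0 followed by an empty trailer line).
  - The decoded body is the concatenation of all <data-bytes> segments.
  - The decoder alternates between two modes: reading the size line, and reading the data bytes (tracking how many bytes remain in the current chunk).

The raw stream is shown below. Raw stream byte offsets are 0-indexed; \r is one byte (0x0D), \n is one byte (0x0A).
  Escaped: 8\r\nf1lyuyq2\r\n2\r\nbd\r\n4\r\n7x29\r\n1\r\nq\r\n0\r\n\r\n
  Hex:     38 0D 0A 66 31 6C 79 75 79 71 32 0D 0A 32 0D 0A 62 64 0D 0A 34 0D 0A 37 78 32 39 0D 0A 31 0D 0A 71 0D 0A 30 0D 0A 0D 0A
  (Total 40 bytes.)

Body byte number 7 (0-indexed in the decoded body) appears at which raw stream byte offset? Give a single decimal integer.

Chunk 1: stream[0..1]='8' size=0x8=8, data at stream[3..11]='f1lyuyq2' -> body[0..8], body so far='f1lyuyq2'
Chunk 2: stream[13..14]='2' size=0x2=2, data at stream[16..18]='bd' -> body[8..10], body so far='f1lyuyq2bd'
Chunk 3: stream[20..21]='4' size=0x4=4, data at stream[23..27]='7x29' -> body[10..14], body so far='f1lyuyq2bd7x29'
Chunk 4: stream[29..30]='1' size=0x1=1, data at stream[32..33]='q' -> body[14..15], body so far='f1lyuyq2bd7x29q'
Chunk 5: stream[35..36]='0' size=0 (terminator). Final body='f1lyuyq2bd7x29q' (15 bytes)
Body byte 7 at stream offset 10

Answer: 10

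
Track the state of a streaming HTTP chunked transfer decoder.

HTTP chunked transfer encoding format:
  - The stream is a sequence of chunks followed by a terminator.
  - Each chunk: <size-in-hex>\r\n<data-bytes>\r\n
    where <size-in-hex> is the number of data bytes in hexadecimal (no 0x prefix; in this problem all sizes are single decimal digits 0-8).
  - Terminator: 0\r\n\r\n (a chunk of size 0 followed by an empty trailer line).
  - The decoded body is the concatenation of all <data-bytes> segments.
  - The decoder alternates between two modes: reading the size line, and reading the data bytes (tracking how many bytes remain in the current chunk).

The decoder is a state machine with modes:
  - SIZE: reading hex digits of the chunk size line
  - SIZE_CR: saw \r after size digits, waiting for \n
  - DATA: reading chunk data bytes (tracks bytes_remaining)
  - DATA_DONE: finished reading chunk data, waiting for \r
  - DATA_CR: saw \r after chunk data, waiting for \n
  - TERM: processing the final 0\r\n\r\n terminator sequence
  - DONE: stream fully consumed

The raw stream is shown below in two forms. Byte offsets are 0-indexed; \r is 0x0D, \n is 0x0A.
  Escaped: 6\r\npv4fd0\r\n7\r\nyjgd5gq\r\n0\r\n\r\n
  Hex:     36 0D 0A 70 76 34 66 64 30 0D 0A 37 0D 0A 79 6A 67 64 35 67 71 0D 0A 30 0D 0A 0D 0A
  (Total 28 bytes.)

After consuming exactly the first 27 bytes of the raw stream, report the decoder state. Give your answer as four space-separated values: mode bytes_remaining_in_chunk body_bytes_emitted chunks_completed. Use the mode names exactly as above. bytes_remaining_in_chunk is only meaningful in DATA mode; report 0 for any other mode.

Byte 0 = '6': mode=SIZE remaining=0 emitted=0 chunks_done=0
Byte 1 = 0x0D: mode=SIZE_CR remaining=0 emitted=0 chunks_done=0
Byte 2 = 0x0A: mode=DATA remaining=6 emitted=0 chunks_done=0
Byte 3 = 'p': mode=DATA remaining=5 emitted=1 chunks_done=0
Byte 4 = 'v': mode=DATA remaining=4 emitted=2 chunks_done=0
Byte 5 = '4': mode=DATA remaining=3 emitted=3 chunks_done=0
Byte 6 = 'f': mode=DATA remaining=2 emitted=4 chunks_done=0
Byte 7 = 'd': mode=DATA remaining=1 emitted=5 chunks_done=0
Byte 8 = '0': mode=DATA_DONE remaining=0 emitted=6 chunks_done=0
Byte 9 = 0x0D: mode=DATA_CR remaining=0 emitted=6 chunks_done=0
Byte 10 = 0x0A: mode=SIZE remaining=0 emitted=6 chunks_done=1
Byte 11 = '7': mode=SIZE remaining=0 emitted=6 chunks_done=1
Byte 12 = 0x0D: mode=SIZE_CR remaining=0 emitted=6 chunks_done=1
Byte 13 = 0x0A: mode=DATA remaining=7 emitted=6 chunks_done=1
Byte 14 = 'y': mode=DATA remaining=6 emitted=7 chunks_done=1
Byte 15 = 'j': mode=DATA remaining=5 emitted=8 chunks_done=1
Byte 16 = 'g': mode=DATA remaining=4 emitted=9 chunks_done=1
Byte 17 = 'd': mode=DATA remaining=3 emitted=10 chunks_done=1
Byte 18 = '5': mode=DATA remaining=2 emitted=11 chunks_done=1
Byte 19 = 'g': mode=DATA remaining=1 emitted=12 chunks_done=1
Byte 20 = 'q': mode=DATA_DONE remaining=0 emitted=13 chunks_done=1
Byte 21 = 0x0D: mode=DATA_CR remaining=0 emitted=13 chunks_done=1
Byte 22 = 0x0A: mode=SIZE remaining=0 emitted=13 chunks_done=2
Byte 23 = '0': mode=SIZE remaining=0 emitted=13 chunks_done=2
Byte 24 = 0x0D: mode=SIZE_CR remaining=0 emitted=13 chunks_done=2
Byte 25 = 0x0A: mode=TERM remaining=0 emitted=13 chunks_done=2
Byte 26 = 0x0D: mode=TERM remaining=0 emitted=13 chunks_done=2

Answer: TERM 0 13 2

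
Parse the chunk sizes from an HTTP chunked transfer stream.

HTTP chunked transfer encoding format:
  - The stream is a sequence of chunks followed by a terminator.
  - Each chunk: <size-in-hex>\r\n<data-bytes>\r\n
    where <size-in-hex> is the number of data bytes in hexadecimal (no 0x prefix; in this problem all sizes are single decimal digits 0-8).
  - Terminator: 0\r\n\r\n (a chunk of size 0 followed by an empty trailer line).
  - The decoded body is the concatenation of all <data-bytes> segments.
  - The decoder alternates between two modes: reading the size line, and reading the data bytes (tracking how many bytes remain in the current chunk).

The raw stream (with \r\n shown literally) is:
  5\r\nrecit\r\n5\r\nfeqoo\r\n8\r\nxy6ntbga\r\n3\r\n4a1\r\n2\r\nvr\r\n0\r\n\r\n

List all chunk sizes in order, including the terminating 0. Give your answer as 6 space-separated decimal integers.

Chunk 1: stream[0..1]='5' size=0x5=5, data at stream[3..8]='recit' -> body[0..5], body so far='recit'
Chunk 2: stream[10..11]='5' size=0x5=5, data at stream[13..18]='feqoo' -> body[5..10], body so far='recitfeqoo'
Chunk 3: stream[20..21]='8' size=0x8=8, data at stream[23..31]='xy6ntbga' -> body[10..18], body so far='recitfeqooxy6ntbga'
Chunk 4: stream[33..34]='3' size=0x3=3, data at stream[36..39]='4a1' -> body[18..21], body so far='recitfeqooxy6ntbga4a1'
Chunk 5: stream[41..42]='2' size=0x2=2, data at stream[44..46]='vr' -> body[21..23], body so far='recitfeqooxy6ntbga4a1vr'
Chunk 6: stream[48..49]='0' size=0 (terminator). Final body='recitfeqooxy6ntbga4a1vr' (23 bytes)

Answer: 5 5 8 3 2 0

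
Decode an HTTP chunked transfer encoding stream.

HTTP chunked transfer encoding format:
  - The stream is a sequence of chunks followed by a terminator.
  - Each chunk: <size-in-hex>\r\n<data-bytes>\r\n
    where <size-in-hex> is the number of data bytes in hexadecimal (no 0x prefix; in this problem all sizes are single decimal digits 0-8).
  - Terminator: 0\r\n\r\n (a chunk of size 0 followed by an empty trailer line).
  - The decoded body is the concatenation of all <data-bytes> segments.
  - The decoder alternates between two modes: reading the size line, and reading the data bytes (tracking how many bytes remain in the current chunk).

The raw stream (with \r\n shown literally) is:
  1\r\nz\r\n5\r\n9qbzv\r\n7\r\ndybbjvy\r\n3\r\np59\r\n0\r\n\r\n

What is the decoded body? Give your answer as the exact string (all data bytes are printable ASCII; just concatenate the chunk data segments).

Answer: z9qbzvdybbjvyp59

Derivation:
Chunk 1: stream[0..1]='1' size=0x1=1, data at stream[3..4]='z' -> body[0..1], body so far='z'
Chunk 2: stream[6..7]='5' size=0x5=5, data at stream[9..14]='9qbzv' -> body[1..6], body so far='z9qbzv'
Chunk 3: stream[16..17]='7' size=0x7=7, data at stream[19..26]='dybbjvy' -> body[6..13], body so far='z9qbzvdybbjvy'
Chunk 4: stream[28..29]='3' size=0x3=3, data at stream[31..34]='p59' -> body[13..16], body so far='z9qbzvdybbjvyp59'
Chunk 5: stream[36..37]='0' size=0 (terminator). Final body='z9qbzvdybbjvyp59' (16 bytes)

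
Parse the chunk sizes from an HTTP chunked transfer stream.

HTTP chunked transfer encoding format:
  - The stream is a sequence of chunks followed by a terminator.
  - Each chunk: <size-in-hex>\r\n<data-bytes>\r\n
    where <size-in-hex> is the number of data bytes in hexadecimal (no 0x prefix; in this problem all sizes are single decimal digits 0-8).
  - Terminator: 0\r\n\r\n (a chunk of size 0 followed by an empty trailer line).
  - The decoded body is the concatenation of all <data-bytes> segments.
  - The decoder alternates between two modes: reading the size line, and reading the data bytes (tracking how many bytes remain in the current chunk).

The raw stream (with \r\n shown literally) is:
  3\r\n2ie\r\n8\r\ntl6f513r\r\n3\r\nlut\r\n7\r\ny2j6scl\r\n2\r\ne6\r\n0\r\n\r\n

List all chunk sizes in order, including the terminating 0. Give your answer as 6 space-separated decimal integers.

Chunk 1: stream[0..1]='3' size=0x3=3, data at stream[3..6]='2ie' -> body[0..3], body so far='2ie'
Chunk 2: stream[8..9]='8' size=0x8=8, data at stream[11..19]='tl6f513r' -> body[3..11], body so far='2ietl6f513r'
Chunk 3: stream[21..22]='3' size=0x3=3, data at stream[24..27]='lut' -> body[11..14], body so far='2ietl6f513rlut'
Chunk 4: stream[29..30]='7' size=0x7=7, data at stream[32..39]='y2j6scl' -> body[14..21], body so far='2ietl6f513rluty2j6scl'
Chunk 5: stream[41..42]='2' size=0x2=2, data at stream[44..46]='e6' -> body[21..23], body so far='2ietl6f513rluty2j6scle6'
Chunk 6: stream[48..49]='0' size=0 (terminator). Final body='2ietl6f513rluty2j6scle6' (23 bytes)

Answer: 3 8 3 7 2 0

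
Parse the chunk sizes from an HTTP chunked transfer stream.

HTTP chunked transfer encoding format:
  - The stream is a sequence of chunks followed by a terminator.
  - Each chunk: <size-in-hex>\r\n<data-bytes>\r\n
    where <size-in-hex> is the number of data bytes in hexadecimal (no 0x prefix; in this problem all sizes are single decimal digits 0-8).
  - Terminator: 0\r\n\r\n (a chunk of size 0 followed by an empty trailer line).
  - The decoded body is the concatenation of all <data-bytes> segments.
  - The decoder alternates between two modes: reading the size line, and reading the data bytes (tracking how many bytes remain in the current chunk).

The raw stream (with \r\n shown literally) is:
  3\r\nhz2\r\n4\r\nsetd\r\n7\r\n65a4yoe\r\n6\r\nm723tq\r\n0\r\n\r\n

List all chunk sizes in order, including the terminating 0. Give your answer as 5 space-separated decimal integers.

Answer: 3 4 7 6 0

Derivation:
Chunk 1: stream[0..1]='3' size=0x3=3, data at stream[3..6]='hz2' -> body[0..3], body so far='hz2'
Chunk 2: stream[8..9]='4' size=0x4=4, data at stream[11..15]='setd' -> body[3..7], body so far='hz2setd'
Chunk 3: stream[17..18]='7' size=0x7=7, data at stream[20..27]='65a4yoe' -> body[7..14], body so far='hz2setd65a4yoe'
Chunk 4: stream[29..30]='6' size=0x6=6, data at stream[32..38]='m723tq' -> body[14..20], body so far='hz2setd65a4yoem723tq'
Chunk 5: stream[40..41]='0' size=0 (terminator). Final body='hz2setd65a4yoem723tq' (20 bytes)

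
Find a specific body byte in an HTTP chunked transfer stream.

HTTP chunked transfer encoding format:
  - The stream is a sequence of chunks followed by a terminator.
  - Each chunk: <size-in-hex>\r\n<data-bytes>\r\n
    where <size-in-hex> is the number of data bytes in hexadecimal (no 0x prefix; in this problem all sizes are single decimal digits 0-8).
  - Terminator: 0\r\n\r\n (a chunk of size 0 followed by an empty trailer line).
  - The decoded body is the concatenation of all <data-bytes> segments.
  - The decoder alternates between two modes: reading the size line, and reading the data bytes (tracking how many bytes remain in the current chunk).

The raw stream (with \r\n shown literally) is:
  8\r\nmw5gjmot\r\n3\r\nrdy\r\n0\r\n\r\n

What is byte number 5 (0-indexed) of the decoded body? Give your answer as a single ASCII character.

Chunk 1: stream[0..1]='8' size=0x8=8, data at stream[3..11]='mw5gjmot' -> body[0..8], body so far='mw5gjmot'
Chunk 2: stream[13..14]='3' size=0x3=3, data at stream[16..19]='rdy' -> body[8..11], body so far='mw5gjmotrdy'
Chunk 3: stream[21..22]='0' size=0 (terminator). Final body='mw5gjmotrdy' (11 bytes)
Body byte 5 = 'm'

Answer: m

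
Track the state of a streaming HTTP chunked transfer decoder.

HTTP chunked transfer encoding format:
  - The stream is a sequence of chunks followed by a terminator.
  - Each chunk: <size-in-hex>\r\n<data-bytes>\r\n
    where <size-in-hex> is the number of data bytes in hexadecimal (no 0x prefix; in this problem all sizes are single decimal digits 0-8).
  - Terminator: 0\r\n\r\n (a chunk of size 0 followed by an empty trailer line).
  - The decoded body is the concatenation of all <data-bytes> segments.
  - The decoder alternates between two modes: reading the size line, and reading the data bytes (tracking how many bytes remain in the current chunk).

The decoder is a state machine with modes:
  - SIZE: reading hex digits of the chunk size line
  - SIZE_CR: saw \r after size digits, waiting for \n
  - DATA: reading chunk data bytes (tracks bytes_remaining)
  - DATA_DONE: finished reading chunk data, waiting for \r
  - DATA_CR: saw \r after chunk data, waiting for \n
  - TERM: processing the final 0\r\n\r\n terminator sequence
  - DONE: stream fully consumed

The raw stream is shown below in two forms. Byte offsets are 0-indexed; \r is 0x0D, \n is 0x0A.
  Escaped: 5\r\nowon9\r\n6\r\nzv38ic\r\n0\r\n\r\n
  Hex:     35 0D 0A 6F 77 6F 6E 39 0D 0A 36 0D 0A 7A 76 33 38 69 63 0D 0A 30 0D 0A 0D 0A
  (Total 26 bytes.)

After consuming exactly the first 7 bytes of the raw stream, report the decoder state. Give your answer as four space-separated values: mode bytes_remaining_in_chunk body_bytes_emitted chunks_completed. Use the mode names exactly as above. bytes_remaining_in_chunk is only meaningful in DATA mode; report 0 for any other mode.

Answer: DATA 1 4 0

Derivation:
Byte 0 = '5': mode=SIZE remaining=0 emitted=0 chunks_done=0
Byte 1 = 0x0D: mode=SIZE_CR remaining=0 emitted=0 chunks_done=0
Byte 2 = 0x0A: mode=DATA remaining=5 emitted=0 chunks_done=0
Byte 3 = 'o': mode=DATA remaining=4 emitted=1 chunks_done=0
Byte 4 = 'w': mode=DATA remaining=3 emitted=2 chunks_done=0
Byte 5 = 'o': mode=DATA remaining=2 emitted=3 chunks_done=0
Byte 6 = 'n': mode=DATA remaining=1 emitted=4 chunks_done=0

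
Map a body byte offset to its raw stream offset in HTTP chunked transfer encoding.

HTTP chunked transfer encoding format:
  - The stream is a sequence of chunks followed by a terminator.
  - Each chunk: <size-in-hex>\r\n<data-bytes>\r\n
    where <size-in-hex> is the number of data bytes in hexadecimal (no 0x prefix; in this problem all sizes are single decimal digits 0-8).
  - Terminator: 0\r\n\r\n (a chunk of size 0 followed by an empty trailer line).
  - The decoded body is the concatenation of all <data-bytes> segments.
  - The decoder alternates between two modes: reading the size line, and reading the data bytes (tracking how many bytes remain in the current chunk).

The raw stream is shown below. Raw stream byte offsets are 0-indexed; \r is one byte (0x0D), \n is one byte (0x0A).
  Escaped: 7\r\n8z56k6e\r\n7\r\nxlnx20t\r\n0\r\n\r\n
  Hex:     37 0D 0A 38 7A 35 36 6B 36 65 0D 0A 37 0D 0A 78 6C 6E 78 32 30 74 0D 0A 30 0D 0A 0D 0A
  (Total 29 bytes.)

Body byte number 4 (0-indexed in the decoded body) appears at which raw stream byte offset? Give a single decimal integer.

Answer: 7

Derivation:
Chunk 1: stream[0..1]='7' size=0x7=7, data at stream[3..10]='8z56k6e' -> body[0..7], body so far='8z56k6e'
Chunk 2: stream[12..13]='7' size=0x7=7, data at stream[15..22]='xlnx20t' -> body[7..14], body so far='8z56k6exlnx20t'
Chunk 3: stream[24..25]='0' size=0 (terminator). Final body='8z56k6exlnx20t' (14 bytes)
Body byte 4 at stream offset 7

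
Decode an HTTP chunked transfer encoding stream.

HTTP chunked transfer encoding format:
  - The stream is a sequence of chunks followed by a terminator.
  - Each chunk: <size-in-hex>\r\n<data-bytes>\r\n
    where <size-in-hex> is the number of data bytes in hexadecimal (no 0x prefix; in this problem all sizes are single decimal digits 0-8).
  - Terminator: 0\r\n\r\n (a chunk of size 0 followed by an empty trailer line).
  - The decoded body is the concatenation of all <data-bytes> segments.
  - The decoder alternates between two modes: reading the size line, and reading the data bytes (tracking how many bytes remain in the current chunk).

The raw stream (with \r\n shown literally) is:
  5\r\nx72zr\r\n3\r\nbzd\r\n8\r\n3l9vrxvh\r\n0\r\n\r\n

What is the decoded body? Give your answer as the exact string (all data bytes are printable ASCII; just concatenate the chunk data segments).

Answer: x72zrbzd3l9vrxvh

Derivation:
Chunk 1: stream[0..1]='5' size=0x5=5, data at stream[3..8]='x72zr' -> body[0..5], body so far='x72zr'
Chunk 2: stream[10..11]='3' size=0x3=3, data at stream[13..16]='bzd' -> body[5..8], body so far='x72zrbzd'
Chunk 3: stream[18..19]='8' size=0x8=8, data at stream[21..29]='3l9vrxvh' -> body[8..16], body so far='x72zrbzd3l9vrxvh'
Chunk 4: stream[31..32]='0' size=0 (terminator). Final body='x72zrbzd3l9vrxvh' (16 bytes)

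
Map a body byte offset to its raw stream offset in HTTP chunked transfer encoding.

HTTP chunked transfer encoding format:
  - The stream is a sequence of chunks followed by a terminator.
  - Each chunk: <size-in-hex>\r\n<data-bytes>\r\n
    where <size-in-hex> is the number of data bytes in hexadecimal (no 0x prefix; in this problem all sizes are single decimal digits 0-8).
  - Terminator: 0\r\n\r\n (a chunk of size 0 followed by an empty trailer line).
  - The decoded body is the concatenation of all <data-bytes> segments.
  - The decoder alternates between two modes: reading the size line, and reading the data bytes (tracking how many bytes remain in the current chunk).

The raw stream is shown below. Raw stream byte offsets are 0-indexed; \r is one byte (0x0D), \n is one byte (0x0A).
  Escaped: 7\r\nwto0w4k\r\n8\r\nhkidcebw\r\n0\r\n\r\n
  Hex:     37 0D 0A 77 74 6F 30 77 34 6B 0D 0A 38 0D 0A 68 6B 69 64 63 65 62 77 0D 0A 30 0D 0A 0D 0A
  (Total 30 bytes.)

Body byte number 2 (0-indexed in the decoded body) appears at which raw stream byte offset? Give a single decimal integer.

Answer: 5

Derivation:
Chunk 1: stream[0..1]='7' size=0x7=7, data at stream[3..10]='wto0w4k' -> body[0..7], body so far='wto0w4k'
Chunk 2: stream[12..13]='8' size=0x8=8, data at stream[15..23]='hkidcebw' -> body[7..15], body so far='wto0w4khkidcebw'
Chunk 3: stream[25..26]='0' size=0 (terminator). Final body='wto0w4khkidcebw' (15 bytes)
Body byte 2 at stream offset 5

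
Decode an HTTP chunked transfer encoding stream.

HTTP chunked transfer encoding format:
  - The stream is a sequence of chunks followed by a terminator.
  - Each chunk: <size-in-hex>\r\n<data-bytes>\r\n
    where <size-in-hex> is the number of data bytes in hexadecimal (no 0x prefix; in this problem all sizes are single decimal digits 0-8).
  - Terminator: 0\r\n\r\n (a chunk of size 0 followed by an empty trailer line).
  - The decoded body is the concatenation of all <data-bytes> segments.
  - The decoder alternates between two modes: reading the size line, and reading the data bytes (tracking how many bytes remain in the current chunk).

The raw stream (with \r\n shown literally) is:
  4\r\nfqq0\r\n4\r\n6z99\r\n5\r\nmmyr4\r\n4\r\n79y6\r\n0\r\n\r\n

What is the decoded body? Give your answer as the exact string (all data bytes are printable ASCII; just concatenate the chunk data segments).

Answer: fqq06z99mmyr479y6

Derivation:
Chunk 1: stream[0..1]='4' size=0x4=4, data at stream[3..7]='fqq0' -> body[0..4], body so far='fqq0'
Chunk 2: stream[9..10]='4' size=0x4=4, data at stream[12..16]='6z99' -> body[4..8], body so far='fqq06z99'
Chunk 3: stream[18..19]='5' size=0x5=5, data at stream[21..26]='mmyr4' -> body[8..13], body so far='fqq06z99mmyr4'
Chunk 4: stream[28..29]='4' size=0x4=4, data at stream[31..35]='79y6' -> body[13..17], body so far='fqq06z99mmyr479y6'
Chunk 5: stream[37..38]='0' size=0 (terminator). Final body='fqq06z99mmyr479y6' (17 bytes)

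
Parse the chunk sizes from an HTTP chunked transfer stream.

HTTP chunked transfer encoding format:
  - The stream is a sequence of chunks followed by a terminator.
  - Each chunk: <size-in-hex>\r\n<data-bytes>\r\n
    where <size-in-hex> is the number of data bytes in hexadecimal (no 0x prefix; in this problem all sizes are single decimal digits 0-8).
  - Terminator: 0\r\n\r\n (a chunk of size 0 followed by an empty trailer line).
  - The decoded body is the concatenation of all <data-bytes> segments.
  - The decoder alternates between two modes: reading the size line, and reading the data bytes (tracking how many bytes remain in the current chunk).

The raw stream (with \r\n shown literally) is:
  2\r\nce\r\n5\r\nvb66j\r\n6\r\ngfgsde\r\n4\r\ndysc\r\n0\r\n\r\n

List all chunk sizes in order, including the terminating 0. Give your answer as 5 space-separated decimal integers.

Chunk 1: stream[0..1]='2' size=0x2=2, data at stream[3..5]='ce' -> body[0..2], body so far='ce'
Chunk 2: stream[7..8]='5' size=0x5=5, data at stream[10..15]='vb66j' -> body[2..7], body so far='cevb66j'
Chunk 3: stream[17..18]='6' size=0x6=6, data at stream[20..26]='gfgsde' -> body[7..13], body so far='cevb66jgfgsde'
Chunk 4: stream[28..29]='4' size=0x4=4, data at stream[31..35]='dysc' -> body[13..17], body so far='cevb66jgfgsdedysc'
Chunk 5: stream[37..38]='0' size=0 (terminator). Final body='cevb66jgfgsdedysc' (17 bytes)

Answer: 2 5 6 4 0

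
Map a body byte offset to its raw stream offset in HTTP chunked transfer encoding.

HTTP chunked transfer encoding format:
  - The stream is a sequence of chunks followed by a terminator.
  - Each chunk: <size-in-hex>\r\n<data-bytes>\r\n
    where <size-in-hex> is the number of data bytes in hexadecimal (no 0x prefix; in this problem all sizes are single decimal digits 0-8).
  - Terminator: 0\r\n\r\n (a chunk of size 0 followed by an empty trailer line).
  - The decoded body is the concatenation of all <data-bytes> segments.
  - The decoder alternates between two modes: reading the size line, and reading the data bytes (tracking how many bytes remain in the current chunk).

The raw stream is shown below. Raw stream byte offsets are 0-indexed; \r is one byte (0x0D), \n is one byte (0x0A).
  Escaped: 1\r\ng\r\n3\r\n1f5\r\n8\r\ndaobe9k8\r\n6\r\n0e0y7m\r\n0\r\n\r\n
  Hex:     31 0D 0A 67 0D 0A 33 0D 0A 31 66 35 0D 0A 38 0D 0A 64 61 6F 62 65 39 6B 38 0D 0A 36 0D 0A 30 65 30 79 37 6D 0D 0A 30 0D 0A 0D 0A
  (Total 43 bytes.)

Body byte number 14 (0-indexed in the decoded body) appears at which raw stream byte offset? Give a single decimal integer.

Chunk 1: stream[0..1]='1' size=0x1=1, data at stream[3..4]='g' -> body[0..1], body so far='g'
Chunk 2: stream[6..7]='3' size=0x3=3, data at stream[9..12]='1f5' -> body[1..4], body so far='g1f5'
Chunk 3: stream[14..15]='8' size=0x8=8, data at stream[17..25]='daobe9k8' -> body[4..12], body so far='g1f5daobe9k8'
Chunk 4: stream[27..28]='6' size=0x6=6, data at stream[30..36]='0e0y7m' -> body[12..18], body so far='g1f5daobe9k80e0y7m'
Chunk 5: stream[38..39]='0' size=0 (terminator). Final body='g1f5daobe9k80e0y7m' (18 bytes)
Body byte 14 at stream offset 32

Answer: 32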